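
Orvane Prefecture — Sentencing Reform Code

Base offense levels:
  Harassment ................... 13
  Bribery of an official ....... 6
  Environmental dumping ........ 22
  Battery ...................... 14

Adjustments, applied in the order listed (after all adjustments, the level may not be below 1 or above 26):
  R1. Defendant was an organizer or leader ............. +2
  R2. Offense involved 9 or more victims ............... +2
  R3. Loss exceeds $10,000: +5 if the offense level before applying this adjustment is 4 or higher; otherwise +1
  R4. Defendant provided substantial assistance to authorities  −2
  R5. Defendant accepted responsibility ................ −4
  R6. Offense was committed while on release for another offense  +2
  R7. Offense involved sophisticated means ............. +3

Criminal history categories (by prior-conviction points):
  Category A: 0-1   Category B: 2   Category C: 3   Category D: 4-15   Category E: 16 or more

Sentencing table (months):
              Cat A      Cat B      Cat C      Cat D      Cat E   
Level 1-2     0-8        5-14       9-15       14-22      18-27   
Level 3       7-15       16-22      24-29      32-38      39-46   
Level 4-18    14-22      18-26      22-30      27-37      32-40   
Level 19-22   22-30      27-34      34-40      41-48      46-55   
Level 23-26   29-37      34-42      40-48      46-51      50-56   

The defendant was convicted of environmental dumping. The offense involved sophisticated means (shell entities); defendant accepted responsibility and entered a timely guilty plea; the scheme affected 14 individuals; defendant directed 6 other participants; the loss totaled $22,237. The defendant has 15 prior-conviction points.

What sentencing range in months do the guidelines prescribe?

Base offense level for environmental dumping: 22.
R1 applies: 22 + 2 = 24.
R2 applies: 24 + 2 = 26.
R3 applies (level before this adjustment is 26 ≥ 4, so +5): 26 + 5 = 31.
R4 does not apply.
R5 applies: 31 − 4 = 27.
R6 does not apply.
R7 applies: 27 + 3 = 30.
Level 30 exceeds the maximum of 26; capped at 26.
Final offense level: 26.
Criminal history: 15 prior points → Category D (4-15).
Level 26 falls in the 23-26 band.
Grid: Level 23-26 × Category D = 46-51 months.

46-51 months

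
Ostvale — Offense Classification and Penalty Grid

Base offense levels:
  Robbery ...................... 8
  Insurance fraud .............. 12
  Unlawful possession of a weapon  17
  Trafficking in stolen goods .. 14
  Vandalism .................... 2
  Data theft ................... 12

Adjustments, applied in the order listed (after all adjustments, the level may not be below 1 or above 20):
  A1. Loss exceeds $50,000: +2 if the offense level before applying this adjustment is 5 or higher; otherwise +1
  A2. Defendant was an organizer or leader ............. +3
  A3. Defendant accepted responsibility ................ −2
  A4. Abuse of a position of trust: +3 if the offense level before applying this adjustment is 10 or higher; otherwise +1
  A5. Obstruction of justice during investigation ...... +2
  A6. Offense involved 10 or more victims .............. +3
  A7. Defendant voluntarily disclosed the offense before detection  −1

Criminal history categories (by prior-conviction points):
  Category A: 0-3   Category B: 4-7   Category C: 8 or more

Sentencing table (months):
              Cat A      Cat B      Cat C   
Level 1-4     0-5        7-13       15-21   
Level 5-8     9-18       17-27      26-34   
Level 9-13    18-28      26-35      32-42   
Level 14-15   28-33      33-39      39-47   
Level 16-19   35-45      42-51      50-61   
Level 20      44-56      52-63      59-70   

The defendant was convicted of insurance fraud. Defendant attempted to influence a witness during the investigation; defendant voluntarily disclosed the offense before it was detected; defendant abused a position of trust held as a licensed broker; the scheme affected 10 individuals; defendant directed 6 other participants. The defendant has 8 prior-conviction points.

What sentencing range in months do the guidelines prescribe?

Base offense level for insurance fraud: 12.
A1 does not apply.
A2 applies: 12 + 3 = 15.
A3 does not apply.
A4 applies (level before this adjustment is 15 ≥ 10, so +3): 15 + 3 = 18.
A5 applies: 18 + 2 = 20.
A6 applies: 20 + 3 = 23.
A7 applies: 23 − 1 = 22.
Level 22 exceeds the maximum of 20; capped at 20.
Final offense level: 20.
Criminal history: 8 prior points → Category C (8+).
Level 20 falls in the 20 band.
Grid: Level 20 × Category C = 59-70 months.

59-70 months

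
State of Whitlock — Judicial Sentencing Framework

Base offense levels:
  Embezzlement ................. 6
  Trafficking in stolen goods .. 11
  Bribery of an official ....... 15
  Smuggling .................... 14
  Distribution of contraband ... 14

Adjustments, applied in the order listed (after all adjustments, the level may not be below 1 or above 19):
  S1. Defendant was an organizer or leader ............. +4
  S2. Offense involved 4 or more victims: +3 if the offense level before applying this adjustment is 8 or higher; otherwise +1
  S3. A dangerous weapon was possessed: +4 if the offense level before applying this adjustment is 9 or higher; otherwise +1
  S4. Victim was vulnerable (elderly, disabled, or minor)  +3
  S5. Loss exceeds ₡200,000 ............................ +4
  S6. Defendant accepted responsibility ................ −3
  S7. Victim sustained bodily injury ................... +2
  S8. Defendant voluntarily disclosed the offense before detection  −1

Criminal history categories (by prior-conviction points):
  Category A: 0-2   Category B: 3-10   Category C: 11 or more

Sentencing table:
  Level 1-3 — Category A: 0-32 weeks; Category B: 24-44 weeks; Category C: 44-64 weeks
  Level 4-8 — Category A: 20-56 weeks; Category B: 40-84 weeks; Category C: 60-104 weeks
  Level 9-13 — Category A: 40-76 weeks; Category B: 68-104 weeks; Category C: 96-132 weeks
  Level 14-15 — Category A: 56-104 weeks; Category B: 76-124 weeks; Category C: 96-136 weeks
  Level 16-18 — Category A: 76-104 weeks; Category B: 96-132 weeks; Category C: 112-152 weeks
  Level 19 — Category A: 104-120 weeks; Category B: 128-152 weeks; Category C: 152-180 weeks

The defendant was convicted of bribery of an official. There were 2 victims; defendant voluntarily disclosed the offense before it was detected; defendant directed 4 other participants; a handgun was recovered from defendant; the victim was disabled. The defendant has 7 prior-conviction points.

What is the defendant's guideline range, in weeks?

Base offense level for bribery of an official: 15.
S1 applies: 15 + 4 = 19.
S3 applies (level before this adjustment is 19 ≥ 9, so +4): 19 + 4 = 23.
S4 applies: 23 + 3 = 26.
S5 does not apply.
S6 does not apply.
S8 applies: 26 − 1 = 25.
Level 25 exceeds the maximum of 19; capped at 19.
Final offense level: 19.
Criminal history: 7 prior points → Category B (3-10).
Level 19 falls in the 19 band.
Grid: Level 19 × Category B = 128-152 weeks.

128-152 weeks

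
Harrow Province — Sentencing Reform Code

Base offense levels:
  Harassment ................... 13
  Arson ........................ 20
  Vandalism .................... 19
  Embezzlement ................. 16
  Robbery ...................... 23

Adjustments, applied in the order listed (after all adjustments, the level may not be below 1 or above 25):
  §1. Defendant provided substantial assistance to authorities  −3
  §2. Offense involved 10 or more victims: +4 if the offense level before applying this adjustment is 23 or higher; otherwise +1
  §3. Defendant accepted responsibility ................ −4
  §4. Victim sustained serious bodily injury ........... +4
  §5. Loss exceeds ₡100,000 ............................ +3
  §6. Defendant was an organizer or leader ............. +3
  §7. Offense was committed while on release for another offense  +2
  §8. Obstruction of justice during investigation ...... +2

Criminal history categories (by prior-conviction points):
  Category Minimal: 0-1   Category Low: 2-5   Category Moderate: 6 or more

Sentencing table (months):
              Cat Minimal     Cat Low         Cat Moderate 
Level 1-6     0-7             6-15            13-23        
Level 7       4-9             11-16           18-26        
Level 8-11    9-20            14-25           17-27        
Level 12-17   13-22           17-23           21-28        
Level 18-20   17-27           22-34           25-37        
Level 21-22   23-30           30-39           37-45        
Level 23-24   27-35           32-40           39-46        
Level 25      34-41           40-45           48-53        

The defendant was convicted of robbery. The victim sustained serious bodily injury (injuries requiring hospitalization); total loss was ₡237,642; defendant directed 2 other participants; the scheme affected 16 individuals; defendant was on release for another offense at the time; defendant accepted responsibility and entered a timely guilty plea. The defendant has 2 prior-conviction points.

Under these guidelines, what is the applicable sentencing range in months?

Base offense level for robbery: 23.
§2 applies (level before this adjustment is 23 ≥ 23, so +4): 23 + 4 = 27.
§3 applies: 27 − 4 = 23.
§4 applies: 23 + 4 = 27.
§5 applies: 27 + 3 = 30.
§6 applies: 30 + 3 = 33.
§7 applies: 33 + 2 = 35.
§8 does not apply.
Level 35 exceeds the maximum of 25; capped at 25.
Final offense level: 25.
Criminal history: 2 prior points → Category Low (2-5).
Level 25 falls in the 25 band.
Grid: Level 25 × Category Low = 40-45 months.

40-45 months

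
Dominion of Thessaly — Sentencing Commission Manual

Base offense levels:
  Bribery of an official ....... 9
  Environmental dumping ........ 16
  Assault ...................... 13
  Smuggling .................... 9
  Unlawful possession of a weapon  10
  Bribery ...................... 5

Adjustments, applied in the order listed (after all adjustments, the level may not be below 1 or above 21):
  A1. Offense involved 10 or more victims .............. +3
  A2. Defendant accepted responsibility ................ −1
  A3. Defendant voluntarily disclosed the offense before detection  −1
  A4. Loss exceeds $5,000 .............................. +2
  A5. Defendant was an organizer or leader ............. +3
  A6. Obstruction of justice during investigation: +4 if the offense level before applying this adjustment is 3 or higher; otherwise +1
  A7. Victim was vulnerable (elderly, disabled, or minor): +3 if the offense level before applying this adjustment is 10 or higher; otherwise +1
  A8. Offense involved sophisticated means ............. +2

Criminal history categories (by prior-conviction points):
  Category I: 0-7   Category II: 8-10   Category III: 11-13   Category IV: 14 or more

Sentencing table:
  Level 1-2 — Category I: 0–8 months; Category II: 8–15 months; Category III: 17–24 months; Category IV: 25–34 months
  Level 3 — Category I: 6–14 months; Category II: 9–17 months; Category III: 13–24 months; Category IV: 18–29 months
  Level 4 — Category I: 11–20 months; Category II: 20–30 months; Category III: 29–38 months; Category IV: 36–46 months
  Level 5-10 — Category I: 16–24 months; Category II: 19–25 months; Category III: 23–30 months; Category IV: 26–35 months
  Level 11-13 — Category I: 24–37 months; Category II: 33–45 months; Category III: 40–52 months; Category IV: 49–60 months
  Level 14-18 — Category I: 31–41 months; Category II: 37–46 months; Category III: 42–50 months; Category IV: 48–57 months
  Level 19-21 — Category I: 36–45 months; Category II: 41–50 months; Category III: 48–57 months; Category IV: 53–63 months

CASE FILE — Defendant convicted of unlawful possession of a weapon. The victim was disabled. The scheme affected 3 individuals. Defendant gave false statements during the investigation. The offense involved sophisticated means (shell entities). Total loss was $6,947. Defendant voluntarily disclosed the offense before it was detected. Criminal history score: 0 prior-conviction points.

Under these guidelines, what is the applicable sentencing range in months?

Base offense level for unlawful possession of a weapon: 10.
A1 does not apply.
A3 applies: 10 − 1 = 9.
A4 applies: 9 + 2 = 11.
A5 does not apply.
A6 applies (level before this adjustment is 11 ≥ 3, so +4): 11 + 4 = 15.
A7 applies (level before this adjustment is 15 ≥ 10, so +3): 15 + 3 = 18.
A8 applies: 18 + 2 = 20.
Final offense level: 20.
Criminal history: 0 prior points → Category I (0-7).
Level 20 falls in the 19-21 band.
Grid: Level 19-21 × Category I = 36-45 months.

36-45 months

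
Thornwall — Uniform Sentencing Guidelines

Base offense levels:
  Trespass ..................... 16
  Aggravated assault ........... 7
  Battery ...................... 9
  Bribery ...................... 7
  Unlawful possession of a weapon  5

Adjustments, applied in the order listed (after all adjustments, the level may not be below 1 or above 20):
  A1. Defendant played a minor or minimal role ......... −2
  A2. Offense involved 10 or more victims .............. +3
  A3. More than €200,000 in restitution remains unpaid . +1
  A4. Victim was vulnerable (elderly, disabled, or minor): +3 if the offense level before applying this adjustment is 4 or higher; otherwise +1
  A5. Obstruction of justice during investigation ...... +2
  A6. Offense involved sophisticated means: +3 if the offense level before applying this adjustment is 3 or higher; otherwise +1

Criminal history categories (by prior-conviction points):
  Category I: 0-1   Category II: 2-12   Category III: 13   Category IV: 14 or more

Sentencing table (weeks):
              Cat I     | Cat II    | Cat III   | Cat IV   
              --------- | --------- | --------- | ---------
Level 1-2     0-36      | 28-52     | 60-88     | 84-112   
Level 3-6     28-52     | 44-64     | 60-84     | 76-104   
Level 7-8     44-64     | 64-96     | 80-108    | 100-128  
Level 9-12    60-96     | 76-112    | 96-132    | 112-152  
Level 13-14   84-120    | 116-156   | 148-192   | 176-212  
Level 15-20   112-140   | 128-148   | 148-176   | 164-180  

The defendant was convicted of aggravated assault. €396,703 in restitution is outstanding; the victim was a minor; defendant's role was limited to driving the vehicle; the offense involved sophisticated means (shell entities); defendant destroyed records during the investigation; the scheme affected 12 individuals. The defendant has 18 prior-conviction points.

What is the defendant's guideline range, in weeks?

Base offense level for aggravated assault: 7.
A1 applies: 7 − 2 = 5.
A2 applies: 5 + 3 = 8.
A3 applies: 8 + 1 = 9.
A4 applies (level before this adjustment is 9 ≥ 4, so +3): 9 + 3 = 12.
A5 applies: 12 + 2 = 14.
A6 applies (level before this adjustment is 14 ≥ 3, so +3): 14 + 3 = 17.
Final offense level: 17.
Criminal history: 18 prior points → Category IV (14+).
Level 17 falls in the 15-20 band.
Grid: Level 15-20 × Category IV = 164-180 weeks.

164-180 weeks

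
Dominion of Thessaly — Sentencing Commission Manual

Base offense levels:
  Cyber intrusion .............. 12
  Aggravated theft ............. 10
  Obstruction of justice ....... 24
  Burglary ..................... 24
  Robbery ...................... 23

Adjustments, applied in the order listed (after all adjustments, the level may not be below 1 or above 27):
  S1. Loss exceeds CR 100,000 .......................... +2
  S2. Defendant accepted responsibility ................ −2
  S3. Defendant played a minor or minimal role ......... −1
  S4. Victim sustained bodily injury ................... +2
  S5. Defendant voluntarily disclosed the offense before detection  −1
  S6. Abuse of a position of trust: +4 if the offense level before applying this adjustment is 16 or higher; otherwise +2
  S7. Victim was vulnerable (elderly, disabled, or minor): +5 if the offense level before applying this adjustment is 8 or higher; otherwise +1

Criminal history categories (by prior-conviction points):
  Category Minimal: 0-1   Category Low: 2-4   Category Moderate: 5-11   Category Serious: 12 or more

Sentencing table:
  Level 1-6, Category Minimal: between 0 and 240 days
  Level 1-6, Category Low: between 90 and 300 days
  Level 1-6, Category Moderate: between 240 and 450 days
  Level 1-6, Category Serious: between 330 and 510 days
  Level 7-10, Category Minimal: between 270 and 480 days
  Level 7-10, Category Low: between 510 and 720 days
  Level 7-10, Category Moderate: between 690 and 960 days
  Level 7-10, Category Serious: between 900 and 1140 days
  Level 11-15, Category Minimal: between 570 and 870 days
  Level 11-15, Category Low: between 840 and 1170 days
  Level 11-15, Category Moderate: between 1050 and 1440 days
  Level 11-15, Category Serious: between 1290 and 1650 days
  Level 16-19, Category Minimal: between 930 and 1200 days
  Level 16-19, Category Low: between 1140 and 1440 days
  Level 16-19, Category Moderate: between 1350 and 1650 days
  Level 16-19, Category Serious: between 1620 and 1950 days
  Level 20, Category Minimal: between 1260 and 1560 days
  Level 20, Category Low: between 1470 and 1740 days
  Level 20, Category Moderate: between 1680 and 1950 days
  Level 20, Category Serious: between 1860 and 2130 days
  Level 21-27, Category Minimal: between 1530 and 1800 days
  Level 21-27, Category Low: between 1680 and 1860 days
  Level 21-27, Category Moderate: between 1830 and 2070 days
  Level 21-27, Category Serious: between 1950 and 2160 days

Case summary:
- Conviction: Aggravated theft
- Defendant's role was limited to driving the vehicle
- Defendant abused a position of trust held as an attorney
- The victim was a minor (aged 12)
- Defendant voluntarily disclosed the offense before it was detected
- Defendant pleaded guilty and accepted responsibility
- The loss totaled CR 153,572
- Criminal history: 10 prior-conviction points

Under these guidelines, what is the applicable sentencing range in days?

1050-1440 days

Base offense level for aggravated theft: 10.
S1 applies: 10 + 2 = 12.
S2 applies: 12 − 2 = 10.
S3 applies: 10 − 1 = 9.
S4 does not apply.
S5 applies: 9 − 1 = 8.
S6 applies (level before this adjustment is 8 < 16, so +2): 8 + 2 = 10.
S7 applies (level before this adjustment is 10 ≥ 8, so +5): 10 + 5 = 15.
Final offense level: 15.
Criminal history: 10 prior points → Category Moderate (5-11).
Level 15 falls in the 11-15 band.
Grid: Level 11-15 × Category Moderate = 1050-1440 days.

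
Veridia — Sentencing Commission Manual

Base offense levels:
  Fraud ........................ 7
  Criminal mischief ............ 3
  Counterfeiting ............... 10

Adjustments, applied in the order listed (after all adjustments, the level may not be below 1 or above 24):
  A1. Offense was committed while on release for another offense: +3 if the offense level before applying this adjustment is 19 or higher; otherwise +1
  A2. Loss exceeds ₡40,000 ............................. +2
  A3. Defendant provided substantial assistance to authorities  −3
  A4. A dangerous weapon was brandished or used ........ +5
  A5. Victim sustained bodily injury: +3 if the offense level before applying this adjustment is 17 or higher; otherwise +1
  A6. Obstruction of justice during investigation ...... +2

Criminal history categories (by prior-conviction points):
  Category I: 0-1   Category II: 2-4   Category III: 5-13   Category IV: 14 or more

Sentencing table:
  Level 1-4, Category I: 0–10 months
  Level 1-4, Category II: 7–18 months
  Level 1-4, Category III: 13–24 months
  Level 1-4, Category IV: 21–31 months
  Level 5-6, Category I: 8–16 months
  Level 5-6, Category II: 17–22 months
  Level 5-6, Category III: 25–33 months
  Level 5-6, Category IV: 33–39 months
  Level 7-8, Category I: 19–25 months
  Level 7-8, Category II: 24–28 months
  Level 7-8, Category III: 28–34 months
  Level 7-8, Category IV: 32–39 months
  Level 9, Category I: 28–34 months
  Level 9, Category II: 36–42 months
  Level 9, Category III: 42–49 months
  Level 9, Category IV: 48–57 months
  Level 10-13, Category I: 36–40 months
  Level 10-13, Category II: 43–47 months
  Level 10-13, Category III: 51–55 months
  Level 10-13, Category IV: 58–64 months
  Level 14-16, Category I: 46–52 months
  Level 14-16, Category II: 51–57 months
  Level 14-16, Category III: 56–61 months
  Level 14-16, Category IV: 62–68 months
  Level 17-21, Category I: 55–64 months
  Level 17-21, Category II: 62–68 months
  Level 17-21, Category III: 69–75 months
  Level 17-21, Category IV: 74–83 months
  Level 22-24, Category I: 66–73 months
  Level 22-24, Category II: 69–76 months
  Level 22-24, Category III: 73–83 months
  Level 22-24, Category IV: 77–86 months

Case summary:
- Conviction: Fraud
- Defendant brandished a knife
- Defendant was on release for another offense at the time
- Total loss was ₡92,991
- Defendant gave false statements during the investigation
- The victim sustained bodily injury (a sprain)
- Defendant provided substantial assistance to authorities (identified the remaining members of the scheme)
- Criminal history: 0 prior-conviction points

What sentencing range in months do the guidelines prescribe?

46-52 months

Base offense level for fraud: 7.
A1 applies (level before this adjustment is 7 < 19, so +1): 7 + 1 = 8.
A2 applies: 8 + 2 = 10.
A3 applies: 10 − 3 = 7.
A4 applies: 7 + 5 = 12.
A5 applies (level before this adjustment is 12 < 17, so +1): 12 + 1 = 13.
A6 applies: 13 + 2 = 15.
Final offense level: 15.
Criminal history: 0 prior points → Category I (0-1).
Level 15 falls in the 14-16 band.
Grid: Level 14-16 × Category I = 46-52 months.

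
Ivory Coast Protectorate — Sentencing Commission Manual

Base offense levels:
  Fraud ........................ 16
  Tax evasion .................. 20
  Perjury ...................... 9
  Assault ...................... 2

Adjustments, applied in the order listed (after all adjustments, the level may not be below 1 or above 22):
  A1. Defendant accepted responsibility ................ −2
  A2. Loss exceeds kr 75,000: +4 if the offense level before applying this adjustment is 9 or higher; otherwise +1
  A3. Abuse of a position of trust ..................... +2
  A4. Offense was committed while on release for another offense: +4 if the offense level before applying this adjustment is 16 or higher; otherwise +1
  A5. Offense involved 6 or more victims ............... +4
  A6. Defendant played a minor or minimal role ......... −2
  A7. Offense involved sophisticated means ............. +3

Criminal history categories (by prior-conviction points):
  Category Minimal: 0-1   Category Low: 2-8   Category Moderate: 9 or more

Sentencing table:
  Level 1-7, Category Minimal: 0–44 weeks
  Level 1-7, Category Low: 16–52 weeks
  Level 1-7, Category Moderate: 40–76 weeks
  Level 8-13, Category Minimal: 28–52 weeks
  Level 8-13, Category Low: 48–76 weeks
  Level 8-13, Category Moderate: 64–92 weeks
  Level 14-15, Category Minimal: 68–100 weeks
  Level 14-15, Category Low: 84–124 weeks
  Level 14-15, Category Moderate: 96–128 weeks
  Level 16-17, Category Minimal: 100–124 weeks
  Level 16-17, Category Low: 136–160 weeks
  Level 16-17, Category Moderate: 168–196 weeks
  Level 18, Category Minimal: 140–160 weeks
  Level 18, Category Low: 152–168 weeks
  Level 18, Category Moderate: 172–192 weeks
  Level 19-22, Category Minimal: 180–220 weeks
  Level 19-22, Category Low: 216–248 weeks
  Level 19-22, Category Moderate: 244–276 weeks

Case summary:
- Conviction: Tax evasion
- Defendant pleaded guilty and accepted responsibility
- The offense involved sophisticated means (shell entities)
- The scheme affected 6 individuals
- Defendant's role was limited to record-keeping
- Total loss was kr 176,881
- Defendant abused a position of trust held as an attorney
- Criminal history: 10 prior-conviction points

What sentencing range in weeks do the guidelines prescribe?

Base offense level for tax evasion: 20.
A1 applies: 20 − 2 = 18.
A2 applies (level before this adjustment is 18 ≥ 9, so +4): 18 + 4 = 22.
A3 applies: 22 + 2 = 24.
A4 does not apply.
A5 applies: 24 + 4 = 28.
A6 applies: 28 − 2 = 26.
A7 applies: 26 + 3 = 29.
Level 29 exceeds the maximum of 22; capped at 22.
Final offense level: 22.
Criminal history: 10 prior points → Category Moderate (9+).
Level 22 falls in the 19-22 band.
Grid: Level 19-22 × Category Moderate = 244-276 weeks.

244-276 weeks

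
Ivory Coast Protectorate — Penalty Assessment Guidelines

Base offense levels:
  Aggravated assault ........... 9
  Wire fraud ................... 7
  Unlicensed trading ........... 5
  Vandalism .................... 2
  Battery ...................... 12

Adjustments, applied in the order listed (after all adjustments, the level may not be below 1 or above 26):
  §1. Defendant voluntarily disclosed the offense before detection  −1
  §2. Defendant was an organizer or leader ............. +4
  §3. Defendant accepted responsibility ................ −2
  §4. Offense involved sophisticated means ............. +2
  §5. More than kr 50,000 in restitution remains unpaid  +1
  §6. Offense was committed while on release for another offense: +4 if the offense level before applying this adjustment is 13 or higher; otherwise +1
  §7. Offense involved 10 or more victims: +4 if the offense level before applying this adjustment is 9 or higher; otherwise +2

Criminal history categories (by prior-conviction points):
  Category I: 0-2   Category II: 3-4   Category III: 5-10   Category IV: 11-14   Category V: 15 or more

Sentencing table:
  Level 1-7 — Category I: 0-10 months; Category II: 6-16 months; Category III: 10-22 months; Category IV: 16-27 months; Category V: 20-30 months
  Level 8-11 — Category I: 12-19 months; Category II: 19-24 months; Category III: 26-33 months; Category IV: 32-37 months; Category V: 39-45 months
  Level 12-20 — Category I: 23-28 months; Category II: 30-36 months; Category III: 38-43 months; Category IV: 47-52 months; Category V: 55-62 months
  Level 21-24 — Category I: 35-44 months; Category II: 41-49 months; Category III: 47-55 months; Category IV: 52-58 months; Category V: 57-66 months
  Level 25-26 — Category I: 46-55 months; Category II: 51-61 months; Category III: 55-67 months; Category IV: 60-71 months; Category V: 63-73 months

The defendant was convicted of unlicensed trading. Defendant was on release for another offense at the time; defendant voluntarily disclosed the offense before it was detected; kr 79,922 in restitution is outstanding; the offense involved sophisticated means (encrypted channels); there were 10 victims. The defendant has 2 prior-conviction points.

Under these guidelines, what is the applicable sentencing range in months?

Base offense level for unlicensed trading: 5.
§1 applies: 5 − 1 = 4.
§3 does not apply.
§4 applies: 4 + 2 = 6.
§5 applies: 6 + 1 = 7.
§6 applies (level before this adjustment is 7 < 13, so +1): 7 + 1 = 8.
§7 applies (level before this adjustment is 8 < 9, so +2): 8 + 2 = 10.
Final offense level: 10.
Criminal history: 2 prior points → Category I (0-2).
Level 10 falls in the 8-11 band.
Grid: Level 8-11 × Category I = 12-19 months.

12-19 months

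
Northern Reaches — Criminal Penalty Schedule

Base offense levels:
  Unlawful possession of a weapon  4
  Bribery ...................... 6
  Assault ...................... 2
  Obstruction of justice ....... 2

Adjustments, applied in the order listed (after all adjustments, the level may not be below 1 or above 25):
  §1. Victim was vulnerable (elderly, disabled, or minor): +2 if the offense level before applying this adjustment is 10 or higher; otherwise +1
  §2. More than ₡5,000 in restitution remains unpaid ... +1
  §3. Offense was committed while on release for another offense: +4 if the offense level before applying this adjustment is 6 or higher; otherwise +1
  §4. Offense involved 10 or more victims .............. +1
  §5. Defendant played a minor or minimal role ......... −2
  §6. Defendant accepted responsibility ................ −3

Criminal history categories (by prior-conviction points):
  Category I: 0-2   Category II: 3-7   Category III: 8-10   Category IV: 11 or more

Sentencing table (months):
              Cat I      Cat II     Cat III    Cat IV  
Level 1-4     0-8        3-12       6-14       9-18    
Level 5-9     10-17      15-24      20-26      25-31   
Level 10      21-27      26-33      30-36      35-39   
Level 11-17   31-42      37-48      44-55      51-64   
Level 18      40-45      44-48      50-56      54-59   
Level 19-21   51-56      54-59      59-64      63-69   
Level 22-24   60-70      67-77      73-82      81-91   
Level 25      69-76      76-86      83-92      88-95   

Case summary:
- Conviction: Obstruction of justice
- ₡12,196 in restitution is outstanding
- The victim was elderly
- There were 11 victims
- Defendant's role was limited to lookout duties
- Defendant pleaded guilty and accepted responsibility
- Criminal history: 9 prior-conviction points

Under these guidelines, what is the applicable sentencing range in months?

6-14 months

Base offense level for obstruction of justice: 2.
§1 applies (level before this adjustment is 2 < 10, so +1): 2 + 1 = 3.
§2 applies: 3 + 1 = 4.
§4 applies: 4 + 1 = 5.
§5 applies: 5 − 2 = 3.
§6 applies: 3 − 3 = 0.
Level 0 is below the minimum of 1; floored at 1.
Final offense level: 1.
Criminal history: 9 prior points → Category III (8-10).
Level 1 falls in the 1-4 band.
Grid: Level 1-4 × Category III = 6-14 months.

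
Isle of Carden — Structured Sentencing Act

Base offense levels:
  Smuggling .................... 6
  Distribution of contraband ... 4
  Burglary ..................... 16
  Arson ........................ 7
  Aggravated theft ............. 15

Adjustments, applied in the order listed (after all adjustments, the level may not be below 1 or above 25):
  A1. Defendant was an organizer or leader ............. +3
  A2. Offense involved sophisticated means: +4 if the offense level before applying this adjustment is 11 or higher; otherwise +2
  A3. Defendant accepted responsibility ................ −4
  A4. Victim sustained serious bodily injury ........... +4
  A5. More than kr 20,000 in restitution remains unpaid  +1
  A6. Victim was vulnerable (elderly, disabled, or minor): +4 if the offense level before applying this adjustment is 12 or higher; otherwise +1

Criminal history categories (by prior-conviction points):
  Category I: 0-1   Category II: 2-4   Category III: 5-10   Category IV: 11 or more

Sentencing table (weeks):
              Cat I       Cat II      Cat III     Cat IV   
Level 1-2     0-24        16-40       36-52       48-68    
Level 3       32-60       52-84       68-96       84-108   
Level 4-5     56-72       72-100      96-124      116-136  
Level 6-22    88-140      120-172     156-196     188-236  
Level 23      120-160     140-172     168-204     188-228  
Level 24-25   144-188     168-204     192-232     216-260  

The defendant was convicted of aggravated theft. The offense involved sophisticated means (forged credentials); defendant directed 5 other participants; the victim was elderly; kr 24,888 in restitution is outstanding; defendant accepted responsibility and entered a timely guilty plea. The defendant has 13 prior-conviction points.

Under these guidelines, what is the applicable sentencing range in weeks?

Base offense level for aggravated theft: 15.
A1 applies: 15 + 3 = 18.
A2 applies (level before this adjustment is 18 ≥ 11, so +4): 18 + 4 = 22.
A3 applies: 22 − 4 = 18.
A5 applies: 18 + 1 = 19.
A6 applies (level before this adjustment is 19 ≥ 12, so +4): 19 + 4 = 23.
Final offense level: 23.
Criminal history: 13 prior points → Category IV (11+).
Level 23 falls in the 23 band.
Grid: Level 23 × Category IV = 188-228 weeks.

188-228 weeks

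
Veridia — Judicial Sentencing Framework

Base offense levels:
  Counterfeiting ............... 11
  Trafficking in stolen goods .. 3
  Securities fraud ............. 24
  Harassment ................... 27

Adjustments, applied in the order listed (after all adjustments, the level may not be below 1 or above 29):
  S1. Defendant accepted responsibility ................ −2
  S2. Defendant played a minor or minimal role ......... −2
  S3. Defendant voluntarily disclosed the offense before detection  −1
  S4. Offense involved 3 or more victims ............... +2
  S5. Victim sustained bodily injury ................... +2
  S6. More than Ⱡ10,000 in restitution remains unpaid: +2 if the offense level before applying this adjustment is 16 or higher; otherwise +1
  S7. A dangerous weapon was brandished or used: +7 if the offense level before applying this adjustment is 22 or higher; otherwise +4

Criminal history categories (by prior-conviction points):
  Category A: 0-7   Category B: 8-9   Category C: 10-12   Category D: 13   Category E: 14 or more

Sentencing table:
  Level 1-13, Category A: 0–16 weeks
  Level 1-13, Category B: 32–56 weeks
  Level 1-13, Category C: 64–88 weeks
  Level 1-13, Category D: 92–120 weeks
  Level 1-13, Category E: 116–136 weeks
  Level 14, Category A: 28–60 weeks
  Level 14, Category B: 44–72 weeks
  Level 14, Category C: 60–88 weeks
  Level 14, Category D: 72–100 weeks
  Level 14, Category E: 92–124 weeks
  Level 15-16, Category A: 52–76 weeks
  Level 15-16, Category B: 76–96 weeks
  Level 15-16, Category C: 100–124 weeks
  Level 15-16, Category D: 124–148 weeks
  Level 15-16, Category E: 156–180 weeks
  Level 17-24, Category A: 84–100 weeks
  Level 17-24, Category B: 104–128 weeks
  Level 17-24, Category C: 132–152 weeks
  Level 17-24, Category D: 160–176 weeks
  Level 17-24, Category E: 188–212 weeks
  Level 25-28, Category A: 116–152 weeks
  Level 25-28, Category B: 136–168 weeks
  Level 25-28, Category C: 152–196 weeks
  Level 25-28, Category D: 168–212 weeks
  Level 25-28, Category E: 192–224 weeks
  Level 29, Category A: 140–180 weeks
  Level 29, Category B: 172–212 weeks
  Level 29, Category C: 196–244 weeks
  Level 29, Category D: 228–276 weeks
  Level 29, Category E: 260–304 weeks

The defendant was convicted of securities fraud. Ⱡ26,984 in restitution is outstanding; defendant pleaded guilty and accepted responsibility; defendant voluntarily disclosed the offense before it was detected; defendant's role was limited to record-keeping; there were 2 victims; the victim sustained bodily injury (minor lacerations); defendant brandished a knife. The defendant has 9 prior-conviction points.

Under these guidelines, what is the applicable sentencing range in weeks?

Base offense level for securities fraud: 24.
S1 applies: 24 − 2 = 22.
S2 applies: 22 − 2 = 20.
S3 applies: 20 − 1 = 19.
S5 applies: 19 + 2 = 21.
S6 applies (level before this adjustment is 21 ≥ 16, so +2): 21 + 2 = 23.
S7 applies (level before this adjustment is 23 ≥ 22, so +7): 23 + 7 = 30.
Level 30 exceeds the maximum of 29; capped at 29.
Final offense level: 29.
Criminal history: 9 prior points → Category B (8-9).
Level 29 falls in the 29 band.
Grid: Level 29 × Category B = 172-212 weeks.

172-212 weeks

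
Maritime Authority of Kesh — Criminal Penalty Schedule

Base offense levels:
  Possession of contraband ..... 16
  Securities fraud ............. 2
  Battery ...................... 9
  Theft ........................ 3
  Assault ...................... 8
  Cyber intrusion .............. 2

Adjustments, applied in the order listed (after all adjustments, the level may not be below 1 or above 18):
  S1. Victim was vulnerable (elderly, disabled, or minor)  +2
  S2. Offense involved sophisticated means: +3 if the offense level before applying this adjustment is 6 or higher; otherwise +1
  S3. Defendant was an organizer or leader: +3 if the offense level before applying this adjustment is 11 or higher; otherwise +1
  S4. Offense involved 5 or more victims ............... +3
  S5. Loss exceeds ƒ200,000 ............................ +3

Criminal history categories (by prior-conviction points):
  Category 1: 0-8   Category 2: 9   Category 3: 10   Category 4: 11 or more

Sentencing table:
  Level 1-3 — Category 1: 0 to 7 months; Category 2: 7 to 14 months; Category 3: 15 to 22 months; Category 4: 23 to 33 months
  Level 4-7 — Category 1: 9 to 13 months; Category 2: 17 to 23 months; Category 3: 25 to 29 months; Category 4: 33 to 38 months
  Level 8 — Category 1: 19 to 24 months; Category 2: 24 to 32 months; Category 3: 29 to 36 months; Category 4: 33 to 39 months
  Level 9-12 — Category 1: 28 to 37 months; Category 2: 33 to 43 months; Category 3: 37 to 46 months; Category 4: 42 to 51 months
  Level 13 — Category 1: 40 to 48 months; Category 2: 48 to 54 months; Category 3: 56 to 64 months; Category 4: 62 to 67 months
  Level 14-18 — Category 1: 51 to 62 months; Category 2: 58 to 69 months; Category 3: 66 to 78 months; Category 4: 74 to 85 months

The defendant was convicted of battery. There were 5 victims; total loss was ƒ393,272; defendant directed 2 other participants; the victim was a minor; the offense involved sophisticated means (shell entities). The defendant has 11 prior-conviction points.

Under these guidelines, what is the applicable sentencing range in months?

74-85 months

Base offense level for battery: 9.
S1 applies: 9 + 2 = 11.
S2 applies (level before this adjustment is 11 ≥ 6, so +3): 11 + 3 = 14.
S3 applies (level before this adjustment is 14 ≥ 11, so +3): 14 + 3 = 17.
S4 applies: 17 + 3 = 20.
S5 applies: 20 + 3 = 23.
Level 23 exceeds the maximum of 18; capped at 18.
Final offense level: 18.
Criminal history: 11 prior points → Category 4 (11+).
Level 18 falls in the 14-18 band.
Grid: Level 14-18 × Category 4 = 74-85 months.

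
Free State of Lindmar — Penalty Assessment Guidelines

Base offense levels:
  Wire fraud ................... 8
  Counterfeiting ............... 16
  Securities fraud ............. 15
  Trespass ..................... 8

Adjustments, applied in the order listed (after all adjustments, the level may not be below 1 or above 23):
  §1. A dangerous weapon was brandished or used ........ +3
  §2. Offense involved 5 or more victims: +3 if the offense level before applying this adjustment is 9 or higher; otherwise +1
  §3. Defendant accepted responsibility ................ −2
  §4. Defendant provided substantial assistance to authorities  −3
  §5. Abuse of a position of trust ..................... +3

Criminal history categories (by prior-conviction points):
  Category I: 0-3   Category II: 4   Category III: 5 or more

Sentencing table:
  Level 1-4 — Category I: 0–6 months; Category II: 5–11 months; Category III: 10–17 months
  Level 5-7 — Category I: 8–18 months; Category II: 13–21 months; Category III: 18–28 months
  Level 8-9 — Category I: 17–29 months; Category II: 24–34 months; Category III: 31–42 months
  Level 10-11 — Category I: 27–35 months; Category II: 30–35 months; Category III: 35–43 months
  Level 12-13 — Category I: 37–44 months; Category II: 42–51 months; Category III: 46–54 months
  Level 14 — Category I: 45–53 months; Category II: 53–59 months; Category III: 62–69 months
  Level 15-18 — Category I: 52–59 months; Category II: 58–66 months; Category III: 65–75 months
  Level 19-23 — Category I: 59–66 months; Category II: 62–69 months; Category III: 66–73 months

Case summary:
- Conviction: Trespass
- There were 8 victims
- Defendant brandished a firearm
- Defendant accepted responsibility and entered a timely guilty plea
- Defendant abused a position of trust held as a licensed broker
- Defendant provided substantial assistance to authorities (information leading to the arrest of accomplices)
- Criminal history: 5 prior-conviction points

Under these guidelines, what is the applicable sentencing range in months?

Base offense level for trespass: 8.
§1 applies: 8 + 3 = 11.
§2 applies (level before this adjustment is 11 ≥ 9, so +3): 11 + 3 = 14.
§3 applies: 14 − 2 = 12.
§4 applies: 12 − 3 = 9.
§5 applies: 9 + 3 = 12.
Final offense level: 12.
Criminal history: 5 prior points → Category III (5+).
Level 12 falls in the 12-13 band.
Grid: Level 12-13 × Category III = 46-54 months.

46-54 months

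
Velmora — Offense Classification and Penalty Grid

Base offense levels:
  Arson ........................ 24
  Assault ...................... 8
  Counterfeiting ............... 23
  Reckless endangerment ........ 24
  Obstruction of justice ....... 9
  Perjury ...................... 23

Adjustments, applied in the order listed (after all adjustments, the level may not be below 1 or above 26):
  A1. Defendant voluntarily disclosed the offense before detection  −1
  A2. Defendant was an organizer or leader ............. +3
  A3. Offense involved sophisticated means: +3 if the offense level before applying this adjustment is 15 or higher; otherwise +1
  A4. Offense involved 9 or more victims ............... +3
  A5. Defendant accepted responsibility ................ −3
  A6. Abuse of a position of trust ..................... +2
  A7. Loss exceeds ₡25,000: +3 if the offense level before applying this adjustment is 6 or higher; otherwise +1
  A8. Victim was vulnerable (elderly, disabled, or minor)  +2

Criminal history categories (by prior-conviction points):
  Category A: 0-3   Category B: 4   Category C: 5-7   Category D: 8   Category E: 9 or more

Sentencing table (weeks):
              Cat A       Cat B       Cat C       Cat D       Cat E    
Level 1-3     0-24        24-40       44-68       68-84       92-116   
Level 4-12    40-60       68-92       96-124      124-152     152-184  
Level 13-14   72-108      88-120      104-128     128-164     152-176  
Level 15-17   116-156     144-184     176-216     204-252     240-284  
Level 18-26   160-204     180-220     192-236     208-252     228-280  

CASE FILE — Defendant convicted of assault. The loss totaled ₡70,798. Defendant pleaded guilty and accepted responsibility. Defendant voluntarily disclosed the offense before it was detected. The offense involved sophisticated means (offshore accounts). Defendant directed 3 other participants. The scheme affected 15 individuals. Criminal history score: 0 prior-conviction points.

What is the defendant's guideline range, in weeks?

72-108 weeks

Base offense level for assault: 8.
A1 applies: 8 − 1 = 7.
A2 applies: 7 + 3 = 10.
A3 applies (level before this adjustment is 10 < 15, so +1): 10 + 1 = 11.
A4 applies: 11 + 3 = 14.
A5 applies: 14 − 3 = 11.
A6 does not apply.
A7 applies (level before this adjustment is 11 ≥ 6, so +3): 11 + 3 = 14.
A8 does not apply.
Final offense level: 14.
Criminal history: 0 prior points → Category A (0-3).
Level 14 falls in the 13-14 band.
Grid: Level 13-14 × Category A = 72-108 weeks.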